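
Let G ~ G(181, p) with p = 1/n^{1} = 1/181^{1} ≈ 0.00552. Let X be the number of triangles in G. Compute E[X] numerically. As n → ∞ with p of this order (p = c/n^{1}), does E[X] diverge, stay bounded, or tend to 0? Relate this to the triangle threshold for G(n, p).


Number of potential triangles: C(181, 3) = 971970.
Each occurs with probability p³ ≈ (0.00552)³ ≈ 1.68641e-07.
By linearity: E[X] = C(181, 3)·p³ ≈ 971970 · 1.68641e-07 ≈ 0.164.
Here α = 1, so p = 1/n is exactly at the triangle threshold p ~ 1/n. Asymptotically E[X] → c³/6 = 1³/6 = 1/6 ≈ 0.167, a bounded constant. In this regime the triangle count is asymptotically Poisson(c³/6).

E[X] ≈ 0.164; in regime p = Θ(1/n^{1}) E[X] stays bounded (at the triangle threshold p ~ 1/n).


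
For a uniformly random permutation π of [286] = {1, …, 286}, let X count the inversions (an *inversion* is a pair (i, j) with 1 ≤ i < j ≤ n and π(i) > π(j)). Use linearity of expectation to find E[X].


Write X = Σ X_I over the C(286, 2) = 40755 pairs i < j, with X_I the indicator of one inversion.
There are 40755 indicators.
For each fixed pair i < j, the values π(i) and π(j) are two distinct elements of {1, …, 286} in uniformly random order; by symmetry P[π(i) > π(j)] = 1/2.
By linearity: E[X] = 40755 · (1/2) = C(286, 2) · (1/2) = 40755/2 = 40755/2 ≈ 20377.500.

E[X] = 40755/2 = 20377.500.


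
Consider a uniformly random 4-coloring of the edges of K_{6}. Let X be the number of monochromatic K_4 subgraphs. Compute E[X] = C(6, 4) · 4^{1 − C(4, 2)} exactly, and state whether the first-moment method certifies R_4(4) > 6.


E[X] = C(6, 4) · 4^{1 − 6} = 15 · 4^{−5} = 15/1024.
As a reduced fraction: E[X] = 15/1024 ≈ 0.01465.
Is E[X] < 1? YES.
Since E[X] < 1, there exists a 4-coloring of K_{6} with no monochromatic K_4; hence R_4(4) > 6.

E[X] = 15/1024 ≈ 0.01465; E[X] < 1, so R_4(4) > 6.


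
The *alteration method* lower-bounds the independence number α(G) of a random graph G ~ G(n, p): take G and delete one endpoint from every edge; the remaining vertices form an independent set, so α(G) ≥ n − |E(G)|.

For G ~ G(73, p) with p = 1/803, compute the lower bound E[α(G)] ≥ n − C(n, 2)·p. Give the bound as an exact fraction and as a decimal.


E[|E(G)|] = C(73, 2)·p = 2628 · (1/803) = 36/11.
E[α(G)] ≥ n − E[|E(G)|] = 73 − 36/11 = 767/11.
Numerically: ≈ 69.72727.
(This is only a lower bound; the true E[α(G)] may be larger.)

E[α(G)] ≥ 767/11 ≈ 69.72727.


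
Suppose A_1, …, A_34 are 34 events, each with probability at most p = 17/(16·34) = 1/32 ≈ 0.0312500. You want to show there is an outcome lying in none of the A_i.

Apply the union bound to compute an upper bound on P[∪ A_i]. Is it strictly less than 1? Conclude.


Union bound: P[∪_{i=1}^{34} A_i] ≤ Σ_i P[A_i] ≤ 34·p = 34·(1/32) = 17/16.
Numerically: 17/16 ≈ 1.0625000.
Is 17/16 < 1? NO.
Since the bound 17/16 is ≥ 1, the union bound is uninformative here; it does NOT by itself certify existence.

34·p = 17/16 ≈ 1.0625000; existence NOT certified by the union bound.


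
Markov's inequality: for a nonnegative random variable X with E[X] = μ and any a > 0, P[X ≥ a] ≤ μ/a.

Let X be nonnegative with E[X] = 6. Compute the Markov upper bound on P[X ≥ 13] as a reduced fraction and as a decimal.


μ = E[X] = 6, a = 13.
Markov: P[X ≥ 13] ≤ μ/a = (6)/13 = 6/13.
Numerically: ≈ 0.4615.
(Since a = 13 > μ = 6.0000, the bound 6/13 is < 1 and informative.)

P[X ≥ 13] ≤ 6/13 ≈ 0.4615.


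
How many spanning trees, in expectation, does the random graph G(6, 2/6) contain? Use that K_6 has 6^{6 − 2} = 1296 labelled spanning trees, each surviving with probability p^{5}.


K_6 has 6^{6 − 2} = 1296 labelled spanning trees.
For each such spanning tree H, let X_H = 1 if all 5 edges of H are present in G. Then P[X_H = 1] = p^{5} = (1/3)^{5} = 1/243.
By linearity of expectation: E[X] = Σ_H E[X_H] = 1296 · p^{5} = 1296 · 1/243 = 16/3.
Numerically: E[X] ≈ 5.3333.

E[X] = 1296 · (1/3)^{5} = 16/3 ≈ 5.3333.


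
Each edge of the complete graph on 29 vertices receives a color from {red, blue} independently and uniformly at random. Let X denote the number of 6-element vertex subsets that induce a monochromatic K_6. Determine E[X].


Let X = Σ_S X_S over the C(29, 6) = 475020 subsets S of size 6, where X_S = 1 if the K_6 on S is monochromatic.
For a fixed S, the K_6 on S has C(6, 2) = 15 edges. P[all 15 edges red] = (1/2)^15, and likewise for blue, so P[monochromatic] = 2·(1/2)^15 = 2^{1 − 15} = 1/16384.
By linearity of expectation: E[X] = C(29, 6) · 2^{1 − 15} = 475020 · 1/16384 = 118755/4096.
Numerically: E[X] ≈ 28.992920.

E[X] = C(29,6)·2^(1−C(6,2)) = 118755/4096 ≈ 28.992920.


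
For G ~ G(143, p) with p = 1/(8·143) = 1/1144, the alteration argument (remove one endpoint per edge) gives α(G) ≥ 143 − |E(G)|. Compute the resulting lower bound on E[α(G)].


E[|E(G)|] = C(143, 2)·p = 10153 · (1/1144) = 71/8.
E[α(G)] ≥ n − E[|E(G)|] = 143 − 71/8 = 1073/8.
Numerically: ≈ 134.1250.
(This is only a lower bound; the true E[α(G)] may be larger.)

E[α(G)] ≥ 1073/8 ≈ 134.1250.


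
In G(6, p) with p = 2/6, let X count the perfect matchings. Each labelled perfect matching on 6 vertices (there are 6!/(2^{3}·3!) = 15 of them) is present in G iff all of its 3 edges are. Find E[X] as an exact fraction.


K_6 has 6!/(2^{3}·3!) = 15 labelled perfect matchings.
For each such perfect matching H, let X_H = 1 if all 3 edges of H are present in G. Then P[X_H = 1] = p^{3} = (1/3)^{3} = 1/27.
By linearity: E[X] = Σ_H E[X_H] = 15 · p^{3} = 15 · 1/27 = 5/9.
Numerically: E[X] ≈ 0.55556.

E[X] = 15 · (1/3)^{3} = 5/9 ≈ 0.55556.


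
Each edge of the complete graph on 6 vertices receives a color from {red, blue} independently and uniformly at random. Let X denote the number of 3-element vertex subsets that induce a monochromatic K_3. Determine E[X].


Let X = Σ_S X_S over the C(6, 3) = 20 subsets S of size 3, where X_S = 1 if the K_3 on S is monochromatic.
For a fixed S, the K_3 on S has C(3, 2) = 3 edges. P[all 3 edges red] = (1/2)^3, and likewise for blue, so P[monochromatic] = 2·(1/2)^3 = 2^{1 − 3} = 1/4.
By linearity: E[X] = C(6, 3) · 2^{1 − 3} = 20 · 1/4 = 5.
Numerically: E[X] ≈ 5.000.

E[X] = C(6,3)·2^(1−C(3,2)) = 5 ≈ 5.000.


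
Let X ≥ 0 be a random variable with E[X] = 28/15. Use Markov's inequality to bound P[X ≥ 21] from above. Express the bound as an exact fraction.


μ = E[X] = 28/15, a = 21.
Markov: P[X ≥ 21] ≤ μ/a = (28/15)/21 = 4/45.
Numerically: ≈ 0.0889.
(Since a = 21 > μ = 1.8667, the bound 4/45 is < 1 and informative.)

P[X ≥ 21] ≤ 4/45 ≈ 0.0889.


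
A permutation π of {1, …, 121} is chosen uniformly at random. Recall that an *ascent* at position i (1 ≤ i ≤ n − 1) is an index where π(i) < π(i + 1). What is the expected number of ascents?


Write X = Σ X_I over i = 1, …, 120, with X_I the indicator of one ascent.
There are 120 indicators.
For each fixed i, the pair (π(i), π(i+1)) is a uniformly random ordered pair of distinct values from {1, …, 121}; by symmetry P[π(i) < π(i+1)] = 1/2.
By linearity: E[X] = 120 · (1/2) = (121 − 1) · (1/2) = 60 ≈ 60.0000.

E[X] = 60 = 60.0000.


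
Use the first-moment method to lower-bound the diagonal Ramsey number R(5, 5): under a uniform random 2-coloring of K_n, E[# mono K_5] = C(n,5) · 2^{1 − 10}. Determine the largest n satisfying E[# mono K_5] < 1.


We need C(n, 5) · 2^{1 − 10} < 1, i.e. C(n, 5) < 2^{10 − 1} = 512.
Check values of n near the boundary:
  n = 6: C(6, 5) = 6; 6 < 512? YES
  n = 7: C(7, 5) = 21; 21 < 512? YES
  n = 8: C(8, 5) = 56; 56 < 512? YES
  n = 9: C(9, 5) = 126; 126 < 512? YES
  n = 10: C(10, 5) = 252; 252 < 512? YES
  n = 11: C(11, 5) = 462; 462 < 512? YES
  n = 12: C(12, 5) = 792; 792 < 512? NO
The largest n with C(n, 5) < 512 is n = 11 (where E[X] = 231/256 ≈ 0.9023438). Hence R(5, 5) > 11, i.e. R(5, 5) ≥ 12.

Largest n = 11; hence R(5, 5) > 11.


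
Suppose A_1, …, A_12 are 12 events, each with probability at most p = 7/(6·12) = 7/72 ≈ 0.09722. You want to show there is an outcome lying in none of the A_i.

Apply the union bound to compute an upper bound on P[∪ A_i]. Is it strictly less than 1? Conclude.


Union bound: P[∪_{i=1}^{12} A_i] ≤ Σ_i P[A_i] ≤ 12·p = 12·(7/72) = 7/6.
Numerically: 7/6 ≈ 1.16667.
Is 7/6 < 1? NO.
Since the bound 7/6 is ≥ 1, the union bound is uninformative here; it does NOT by itself certify existence.

12·p = 7/6 ≈ 1.16667; existence NOT certified by the union bound.


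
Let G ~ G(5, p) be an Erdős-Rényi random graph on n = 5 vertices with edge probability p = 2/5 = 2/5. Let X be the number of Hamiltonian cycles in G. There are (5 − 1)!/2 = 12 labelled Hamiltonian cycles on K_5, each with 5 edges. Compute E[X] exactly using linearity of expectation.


K_5 has (5 − 1)!/2 = 12 labelled Hamiltonian cycles.
For each such Hamiltonian cycle H, let X_H = 1 if all 5 edges of H are present in G. Then P[X_H = 1] = p^{5} = (2/5)^{5} = 32/3125.
By linearity: E[X] = Σ_H E[X_H] = 12 · p^{5} = 12 · 32/3125 = 384/3125.
Numerically: E[X] ≈ 0.123.

E[X] = 12 · (2/5)^{5} = 384/3125 ≈ 0.123.


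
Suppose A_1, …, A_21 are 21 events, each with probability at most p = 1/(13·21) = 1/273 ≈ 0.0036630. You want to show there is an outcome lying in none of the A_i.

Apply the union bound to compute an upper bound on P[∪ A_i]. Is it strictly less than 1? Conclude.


Union bound: P[∪_{i=1}^{21} A_i] ≤ Σ_i P[A_i] ≤ 21·p = 21·(1/273) = 1/13.
Numerically: 1/13 ≈ 0.0769231.
Is 1/13 < 1? YES.
Since P[∪ A_i] ≤ 1/13 < 1, the complement has P[∩ A_i^c] ≥ 1 − 1/13 = 12/13 > 0, so some outcome avoids every A_i.

21·p = 1/13 ≈ 0.0769231; existence CERTIFIED by the union bound.


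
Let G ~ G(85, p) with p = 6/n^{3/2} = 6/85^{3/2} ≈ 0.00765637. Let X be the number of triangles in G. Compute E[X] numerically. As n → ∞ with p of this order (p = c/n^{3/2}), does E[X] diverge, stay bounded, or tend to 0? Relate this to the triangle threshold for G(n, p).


Number of potential triangles: C(85, 3) = 98770.
Each occurs with probability p³ ≈ (0.00765637)³ ≈ 4.48816263e-07.
By linearity: E[X] = C(85, 3)·p³ ≈ 98770 · 4.48816263e-07 ≈ 0.044330.
Since α = 3/2 > 1, p = c/n^{3/2} = o(1/n) is below the triangle threshold p ~ 1/n. Asymptotically E[X] ~ (c³/6)·n^{3(1−α)} = (6³/6)·n^{-1.5} → 0, so by Markov's inequality G has no triangles w.h.p.

E[X] ≈ 0.044330; in regime p = Θ(1/n^{3/2}) E[X] tends to 0 (below the triangle threshold p ~ 1/n).


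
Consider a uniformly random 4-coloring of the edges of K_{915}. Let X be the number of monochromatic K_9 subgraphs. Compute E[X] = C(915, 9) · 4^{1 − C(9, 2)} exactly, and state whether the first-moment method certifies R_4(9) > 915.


E[X] = C(915, 9) · 4^{1 − 36} = 1190931166636537885130 · 4^{−35} = 1190931166636537885130/1180591620717411303424.
As a reduced fraction: E[X] = 595465583318268942565/590295810358705651712 ≈ 1.0087579.
Is E[X] < 1? NO.
Since E[X] ≥ 1, the first-moment bound is inconclusive at n = 915; it does NOT by itself certify R_4(9) > 915.

E[X] = 595465583318268942565/590295810358705651712 ≈ 1.0087579; E[X] ≥ 1; first-moment method inconclusive here.


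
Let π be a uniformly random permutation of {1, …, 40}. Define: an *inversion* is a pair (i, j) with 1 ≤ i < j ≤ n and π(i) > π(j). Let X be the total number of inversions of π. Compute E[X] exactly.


Write X = Σ X_I over the C(40, 2) = 780 pairs i < j, with X_I the indicator of one inversion.
There are 780 indicators.
For each fixed pair i < j, the values π(i) and π(j) are two distinct elements of {1, …, 40} in uniformly random order; by symmetry P[π(i) > π(j)] = 1/2.
By linearity: E[X] = 780 · (1/2) = C(40, 2) · (1/2) = 780/2 = 390 ≈ 390.00000.

E[X] = 390 = 390.00000.


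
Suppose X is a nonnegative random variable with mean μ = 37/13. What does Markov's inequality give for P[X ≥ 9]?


μ = E[X] = 37/13, a = 9.
Markov: P[X ≥ 9] ≤ μ/a = (37/13)/9 = 37/117.
Numerically: ≈ 0.3162.
(Since a = 9 > μ = 2.8462, the bound 37/117 is < 1 and informative.)

P[X ≥ 9] ≤ 37/117 ≈ 0.3162.


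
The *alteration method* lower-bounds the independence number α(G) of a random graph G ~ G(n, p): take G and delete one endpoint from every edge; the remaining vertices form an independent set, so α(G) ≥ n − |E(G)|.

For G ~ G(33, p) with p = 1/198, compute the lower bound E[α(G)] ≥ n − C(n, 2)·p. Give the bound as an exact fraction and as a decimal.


E[|E(G)|] = C(33, 2)·p = 528 · (1/198) = 8/3.
E[α(G)] ≥ n − E[|E(G)|] = 33 − 8/3 = 91/3.
Numerically: ≈ 30.333.
(This is only a lower bound; the true E[α(G)] may be larger.)

E[α(G)] ≥ 91/3 ≈ 30.333.


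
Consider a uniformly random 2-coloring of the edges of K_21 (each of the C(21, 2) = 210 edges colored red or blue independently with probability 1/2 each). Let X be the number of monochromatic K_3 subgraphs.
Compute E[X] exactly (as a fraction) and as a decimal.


Let X = Σ_S X_S over the C(21, 3) = 1330 subsets S of size 3, where X_S = 1 if the K_3 on S is monochromatic.
For a fixed S, the K_3 on S has C(3, 2) = 3 edges. P[all 3 edges red] = (1/2)^3, and likewise for blue, so P[monochromatic] = 2·(1/2)^3 = 2^{1 − 3} = 1/4.
By linearity of expectation: E[X] = C(21, 3) · 2^{1 − 3} = 1330 · 1/4 = 665/2.
Numerically: E[X] ≈ 332.500000.

E[X] = C(21,3)·2^(1−C(3,2)) = 665/2 ≈ 332.500000.


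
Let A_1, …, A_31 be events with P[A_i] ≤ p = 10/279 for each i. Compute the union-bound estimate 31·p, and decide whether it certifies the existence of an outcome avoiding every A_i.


Union bound: P[∪_{i=1}^{31} A_i] ≤ Σ_i P[A_i] ≤ 31·p = 31·(10/279) = 10/9.
Numerically: 10/9 ≈ 1.11111.
Is 10/9 < 1? NO.
Since the bound 10/9 is ≥ 1, the union bound is uninformative here; it does NOT by itself certify existence.

31·p = 10/9 ≈ 1.11111; existence NOT certified by the union bound.


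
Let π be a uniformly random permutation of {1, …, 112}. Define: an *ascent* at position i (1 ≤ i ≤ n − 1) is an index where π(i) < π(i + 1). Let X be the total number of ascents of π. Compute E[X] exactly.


Write X = Σ X_I over i = 1, …, 111, with X_I the indicator of one ascent.
There are 111 indicators.
For each fixed i, the pair (π(i), π(i+1)) is a uniformly random ordered pair of distinct values from {1, …, 112}; by symmetry P[π(i) < π(i+1)] = 1/2.
By linearity: E[X] = 111 · (1/2) = (112 − 1) · (1/2) = 111/2 ≈ 55.5000.

E[X] = 111/2 = 55.5000.


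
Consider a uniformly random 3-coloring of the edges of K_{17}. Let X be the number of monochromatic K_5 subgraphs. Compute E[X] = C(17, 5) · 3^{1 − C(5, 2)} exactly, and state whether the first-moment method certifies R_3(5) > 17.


E[X] = C(17, 5) · 3^{1 − 10} = 6188 · 3^{−9} = 6188/19683.
As a reduced fraction: E[X] = 6188/19683 ≈ 0.314383.
Is E[X] < 1? YES.
Since E[X] < 1, there exists a 3-coloring of K_{17} with no monochromatic K_5; hence R_3(5) > 17.

E[X] = 6188/19683 ≈ 0.314383; E[X] < 1, so R_3(5) > 17.


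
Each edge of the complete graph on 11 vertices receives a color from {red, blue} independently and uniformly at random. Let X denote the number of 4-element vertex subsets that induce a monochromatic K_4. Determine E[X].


Let X = Σ_S X_S over the C(11, 4) = 330 subsets S of size 4, where X_S = 1 if the K_4 on S is monochromatic.
For a fixed S, the K_4 on S has C(4, 2) = 6 edges. P[all 6 edges red] = (1/2)^6, and likewise for blue, so P[monochromatic] = 2·(1/2)^6 = 2^{1 − 6} = 1/32.
Summing: E[X] = C(11, 4) · 2^{1 − 6} = 330 · 1/32 = 165/16.
Numerically: E[X] ≈ 10.312.

E[X] = C(11,4)·2^(1−C(4,2)) = 165/16 ≈ 10.312.


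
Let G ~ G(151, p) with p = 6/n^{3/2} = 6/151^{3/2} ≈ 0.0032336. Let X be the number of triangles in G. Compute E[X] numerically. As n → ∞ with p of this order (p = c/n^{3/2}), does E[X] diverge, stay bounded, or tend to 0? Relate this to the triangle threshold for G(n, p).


Number of potential triangles: C(151, 3) = 562475.
Each occurs with probability p³ ≈ (0.0032336)³ ≈ 3.3810959e-08.
By linearity: E[X] = C(151, 3)·p³ ≈ 562475 · 3.3810959e-08 ≈ 0.01902.
Since α = 3/2 > 1, p = c/n^{3/2} = o(1/n) is below the triangle threshold p ~ 1/n. Asymptotically E[X] ~ (c³/6)·n^{3(1−α)} = (6³/6)·n^{-1.5} → 0, so by Markov's inequality G has no triangles w.h.p.

E[X] ≈ 0.01902; in regime p = Θ(1/n^{3/2}) E[X] tends to 0 (below the triangle threshold p ~ 1/n).


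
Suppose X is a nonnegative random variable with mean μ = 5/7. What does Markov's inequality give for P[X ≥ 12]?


μ = E[X] = 5/7, a = 12.
Markov: P[X ≥ 12] ≤ μ/a = (5/7)/12 = 5/84.
Numerically: ≈ 0.060.
(Since a = 12 > μ = 0.714, the bound 5/84 is < 1 and informative.)

P[X ≥ 12] ≤ 5/84 ≈ 0.060.


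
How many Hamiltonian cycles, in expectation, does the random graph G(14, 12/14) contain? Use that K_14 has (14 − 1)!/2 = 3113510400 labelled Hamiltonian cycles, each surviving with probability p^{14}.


K_14 has (14 − 1)!/2 = 3113510400 labelled Hamiltonian cycles.
For each such Hamiltonian cycle H, let X_H = 1 if all 14 edges of H are present in G. Then P[X_H = 1] = p^{14} = (6/7)^{14} = 78364164096/678223072849.
Summing the indicators: E[X] = Σ_H E[X_H] = 3113510400 · p^{14} = 3113510400 · 78364164096/678223072849 = 34855377128600371200/96889010407.
Numerically: E[X] ≈ 3.5975e+08.

E[X] = 3113510400 · (6/7)^{14} = 34855377128600371200/96889010407 ≈ 3.5975e+08.


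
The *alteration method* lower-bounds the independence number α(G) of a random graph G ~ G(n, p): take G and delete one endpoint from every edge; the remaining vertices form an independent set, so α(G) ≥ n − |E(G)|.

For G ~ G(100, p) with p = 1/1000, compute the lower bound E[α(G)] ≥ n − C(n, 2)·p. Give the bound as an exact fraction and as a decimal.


E[|E(G)|] = C(100, 2)·p = 4950 · (1/1000) = 99/20.
E[α(G)] ≥ n − E[|E(G)|] = 100 − 99/20 = 1901/20.
Numerically: ≈ 95.05000.
(This is only a lower bound; the true E[α(G)] may be larger.)

E[α(G)] ≥ 1901/20 ≈ 95.05000.


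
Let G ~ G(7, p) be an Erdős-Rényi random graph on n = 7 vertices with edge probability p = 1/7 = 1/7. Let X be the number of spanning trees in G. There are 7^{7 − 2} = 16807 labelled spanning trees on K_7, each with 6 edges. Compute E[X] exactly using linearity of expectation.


K_7 has 7^{7 − 2} = 16807 labelled spanning trees.
For each such spanning tree H, let X_H = 1 if all 6 edges of H are present in G. Then P[X_H = 1] = p^{6} = (1/7)^{6} = 1/117649.
Summing the indicators: E[X] = Σ_H E[X_H] = 16807 · p^{6} = 16807 · 1/117649 = 1/7.
Numerically: E[X] ≈ 0.14286.

E[X] = 16807 · (1/7)^{6} = 1/7 ≈ 0.14286.


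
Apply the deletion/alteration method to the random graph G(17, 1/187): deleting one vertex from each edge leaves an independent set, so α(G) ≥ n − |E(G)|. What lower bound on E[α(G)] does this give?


E[|E(G)|] = C(17, 2)·p = 136 · (1/187) = 8/11.
E[α(G)] ≥ n − E[|E(G)|] = 17 − 8/11 = 179/11.
Numerically: ≈ 16.272727.
(This is only a lower bound; the true E[α(G)] may be larger.)

E[α(G)] ≥ 179/11 ≈ 16.272727.


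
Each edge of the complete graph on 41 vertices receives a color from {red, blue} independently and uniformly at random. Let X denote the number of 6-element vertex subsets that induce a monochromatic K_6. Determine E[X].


Let X = Σ_S X_S over the C(41, 6) = 4496388 subsets S of size 6, where X_S = 1 if the K_6 on S is monochromatic.
For a fixed S, the K_6 on S has C(6, 2) = 15 edges. P[all 15 edges red] = (1/2)^15, and likewise for blue, so P[monochromatic] = 2·(1/2)^15 = 2^{1 − 15} = 1/16384.
By linearity of expectation: E[X] = C(41, 6) · 2^{1 − 15} = 4496388 · 1/16384 = 1124097/4096.
Numerically: E[X] ≈ 274.438.

E[X] = C(41,6)·2^(1−C(6,2)) = 1124097/4096 ≈ 274.438.


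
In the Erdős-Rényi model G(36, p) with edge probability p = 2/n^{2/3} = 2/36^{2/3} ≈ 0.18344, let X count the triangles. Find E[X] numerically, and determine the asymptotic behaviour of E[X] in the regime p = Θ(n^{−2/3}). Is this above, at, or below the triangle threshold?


Number of potential triangles: C(36, 3) = 7140.
Each occurs with probability p³ ≈ (0.18344)³ ≈ 6.1728395e-03.
By linearity: E[X] = C(36, 3)·p³ ≈ 7140 · 6.1728395e-03 ≈ 44.07407.
Since α = 2/3 < 1, p = c/n^{2/3} ≫ 1/n is above the triangle threshold p ~ 1/n. Asymptotically E[X] ~ (c³/6)·n^{3(1−α)} = (2³/6)·n^{1} → ∞; triangles are abundant w.h.p.

E[X] ≈ 44.07407; in regime p = Θ(1/n^{2/3}) E[X] diverges (above the triangle threshold p ~ 1/n).


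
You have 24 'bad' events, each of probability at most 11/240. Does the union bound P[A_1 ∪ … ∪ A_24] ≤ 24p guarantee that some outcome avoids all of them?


Union bound: P[∪_{i=1}^{24} A_i] ≤ Σ_i P[A_i] ≤ 24·p = 24·(11/240) = 11/10.
Numerically: 11/10 ≈ 1.1000000.
Is 11/10 < 1? NO.
Since the bound 11/10 is ≥ 1, the union bound is uninformative here; it does NOT by itself certify existence.

24·p = 11/10 ≈ 1.1000000; existence NOT certified by the union bound.


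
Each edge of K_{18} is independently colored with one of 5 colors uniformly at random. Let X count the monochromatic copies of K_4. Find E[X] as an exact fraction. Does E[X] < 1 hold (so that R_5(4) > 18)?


E[X] = C(18, 4) · 5^{1 − 6} = 3060 · 5^{−5} = 3060/3125.
As a reduced fraction: E[X] = 612/625 ≈ 0.979200.
Is E[X] < 1? YES.
Since E[X] < 1, there exists a 5-coloring of K_{18} with no monochromatic K_4; hence R_5(4) > 18.

E[X] = 612/625 ≈ 0.979200; E[X] < 1, so R_5(4) > 18.


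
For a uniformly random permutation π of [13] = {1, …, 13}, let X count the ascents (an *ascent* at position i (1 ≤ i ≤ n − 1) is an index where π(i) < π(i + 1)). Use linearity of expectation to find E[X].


Write X = Σ X_I over i = 1, …, 12, with X_I the indicator of one ascent.
There are 12 indicators.
For each fixed i, the pair (π(i), π(i+1)) is a uniformly random ordered pair of distinct values from {1, …, 13}; by symmetry P[π(i) < π(i+1)] = 1/2.
By linearity: E[X] = 12 · (1/2) = (13 − 1) · (1/2) = 6 ≈ 6.000000.

E[X] = 6 = 6.000000.


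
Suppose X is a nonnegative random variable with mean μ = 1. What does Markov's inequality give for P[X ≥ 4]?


μ = E[X] = 1, a = 4.
Markov: P[X ≥ 4] ≤ μ/a = (1)/4 = 1/4.
Numerically: ≈ 0.250.
(Since a = 4 > μ = 1.000, the bound 1/4 is < 1 and informative.)

P[X ≥ 4] ≤ 1/4 ≈ 0.250.


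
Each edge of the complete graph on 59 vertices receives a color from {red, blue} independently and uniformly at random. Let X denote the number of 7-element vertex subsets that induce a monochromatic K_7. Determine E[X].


Let X = Σ_S X_S over the C(59, 7) = 341149446 subsets S of size 7, where X_S = 1 if the K_7 on S is monochromatic.
For a fixed S, the K_7 on S has C(7, 2) = 21 edges. P[all 21 edges red] = (1/2)^21, and likewise for blue, so P[monochromatic] = 2·(1/2)^21 = 2^{1 − 21} = 1/1048576.
By linearity: E[X] = C(59, 7) · 2^{1 − 21} = 341149446 · 1/1048576 = 170574723/524288.
Numerically: E[X] ≈ 325.345.

E[X] = C(59,7)·2^(1−C(7,2)) = 170574723/524288 ≈ 325.345.


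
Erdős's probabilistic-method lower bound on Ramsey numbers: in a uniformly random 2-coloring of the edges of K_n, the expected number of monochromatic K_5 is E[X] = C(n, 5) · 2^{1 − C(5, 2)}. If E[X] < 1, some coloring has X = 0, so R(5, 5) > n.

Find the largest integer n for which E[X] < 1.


We need C(n, 5) · 2^{1 − 10} < 1, i.e. C(n, 5) < 2^{10 − 1} = 512.
Check values of n near the boundary:
  n = 9: C(9, 5) = 126; 126 < 512? YES
  n = 10: C(10, 5) = 252; 252 < 512? YES
  n = 11: C(11, 5) = 462; 462 < 512? YES
  n = 12: C(12, 5) = 792; 792 < 512? NO
  n = 13: C(13, 5) = 1287; 1287 < 512? NO
  n = 14: C(14, 5) = 2002; 2002 < 512? NO
The largest n with C(n, 5) < 512 is n = 11 (where E[X] = 231/256 ≈ 0.902). Hence R(5, 5) > 11, i.e. R(5, 5) ≥ 12.

Largest n = 11; hence R(5, 5) > 11.


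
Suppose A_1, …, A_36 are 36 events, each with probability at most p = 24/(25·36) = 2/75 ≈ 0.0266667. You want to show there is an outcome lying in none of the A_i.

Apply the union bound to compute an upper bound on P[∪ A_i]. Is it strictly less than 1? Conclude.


Union bound: P[∪_{i=1}^{36} A_i] ≤ Σ_i P[A_i] ≤ 36·p = 36·(2/75) = 24/25.
Numerically: 24/25 ≈ 0.9600000.
Is 24/25 < 1? YES.
Since P[∪ A_i] ≤ 24/25 < 1, the complement has P[∩ A_i^c] ≥ 1 − 24/25 = 1/25 > 0, so some outcome avoids every A_i.

36·p = 24/25 ≈ 0.9600000; existence CERTIFIED by the union bound.


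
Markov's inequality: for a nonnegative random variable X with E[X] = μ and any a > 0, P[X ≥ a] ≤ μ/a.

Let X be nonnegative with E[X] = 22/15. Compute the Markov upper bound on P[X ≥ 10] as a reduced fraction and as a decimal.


μ = E[X] = 22/15, a = 10.
Markov: P[X ≥ 10] ≤ μ/a = (22/15)/10 = 11/75.
Numerically: ≈ 0.146667.
(Since a = 10 > μ = 1.466667, the bound 11/75 is < 1 and informative.)

P[X ≥ 10] ≤ 11/75 ≈ 0.146667.


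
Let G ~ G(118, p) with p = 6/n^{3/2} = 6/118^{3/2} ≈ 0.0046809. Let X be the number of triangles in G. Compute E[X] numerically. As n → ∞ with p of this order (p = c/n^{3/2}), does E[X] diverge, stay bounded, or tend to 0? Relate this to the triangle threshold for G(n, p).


Number of potential triangles: C(118, 3) = 266916.
Each occurs with probability p³ ≈ (0.0046809)³ ≈ 1.0256158e-07.
By linearity: E[X] = C(118, 3)·p³ ≈ 266916 · 1.0256158e-07 ≈ 0.02738.
Since α = 3/2 > 1, p = c/n^{3/2} = o(1/n) is below the triangle threshold p ~ 1/n. Asymptotically E[X] ~ (c³/6)·n^{3(1−α)} = (6³/6)·n^{-1.5} → 0, so by Markov's inequality G has no triangles w.h.p.

E[X] ≈ 0.02738; in regime p = Θ(1/n^{3/2}) E[X] tends to 0 (below the triangle threshold p ~ 1/n).


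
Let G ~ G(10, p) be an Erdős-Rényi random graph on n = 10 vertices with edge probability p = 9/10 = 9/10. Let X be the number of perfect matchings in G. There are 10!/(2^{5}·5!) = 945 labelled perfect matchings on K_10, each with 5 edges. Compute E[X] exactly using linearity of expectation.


K_10 has 10!/(2^{5}·5!) = 945 labelled perfect matchings.
For each such perfect matching H, let X_H = 1 if all 5 edges of H are present in G. Then P[X_H = 1] = p^{5} = (9/10)^{5} = 59049/100000.
By linearity of expectation: E[X] = Σ_H E[X_H] = 945 · p^{5} = 945 · 59049/100000 = 11160261/20000.
Numerically: E[X] ≈ 558.

E[X] = 945 · (9/10)^{5} = 11160261/20000 ≈ 558.


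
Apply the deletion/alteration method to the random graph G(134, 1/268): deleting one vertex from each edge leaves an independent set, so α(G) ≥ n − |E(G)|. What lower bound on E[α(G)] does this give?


E[|E(G)|] = C(134, 2)·p = 8911 · (1/268) = 133/4.
E[α(G)] ≥ n − E[|E(G)|] = 134 − 133/4 = 403/4.
Numerically: ≈ 100.7500.
(This is only a lower bound; the true E[α(G)] may be larger.)

E[α(G)] ≥ 403/4 ≈ 100.7500.


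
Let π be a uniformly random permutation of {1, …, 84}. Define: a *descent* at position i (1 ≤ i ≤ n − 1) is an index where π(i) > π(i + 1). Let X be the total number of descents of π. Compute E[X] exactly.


Write X = Σ X_I over i = 1, …, 83, with X_I the indicator of one descent.
There are 83 indicators.
For each fixed i, the pair (π(i), π(i+1)) is a uniformly random ordered pair of distinct values from {1, …, 84}; by symmetry P[π(i) > π(i+1)] = 1/2.
By linearity: E[X] = 83 · (1/2) = (84 − 1) · (1/2) = 83/2 ≈ 41.50000.

E[X] = 83/2 = 41.50000.


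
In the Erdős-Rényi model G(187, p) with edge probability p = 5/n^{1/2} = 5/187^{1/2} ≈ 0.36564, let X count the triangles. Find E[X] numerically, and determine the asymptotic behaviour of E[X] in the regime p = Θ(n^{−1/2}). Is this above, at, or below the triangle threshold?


Number of potential triangles: C(187, 3) = 1072445.
Each occurs with probability p³ ≈ (0.36564)³ ≈ 4.8881847e-02.
By linearity: E[X] = C(187, 3)·p³ ≈ 1072445 · 4.8881847e-02 ≈ 52423.09190.
Since α = 1/2 < 1, p = c/n^{1/2} ≫ 1/n is above the triangle threshold p ~ 1/n. Asymptotically E[X] ~ (c³/6)·n^{3(1−α)} = (5³/6)·n^{1.5} → ∞; triangles are abundant w.h.p.

E[X] ≈ 52423.09190; in regime p = Θ(1/n^{1/2}) E[X] diverges (above the triangle threshold p ~ 1/n).


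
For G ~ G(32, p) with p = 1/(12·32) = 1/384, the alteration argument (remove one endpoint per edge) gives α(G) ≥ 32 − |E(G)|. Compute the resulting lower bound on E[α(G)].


E[|E(G)|] = C(32, 2)·p = 496 · (1/384) = 31/24.
E[α(G)] ≥ n − E[|E(G)|] = 32 − 31/24 = 737/24.
Numerically: ≈ 30.708333.
(This is only a lower bound; the true E[α(G)] may be larger.)

E[α(G)] ≥ 737/24 ≈ 30.708333.


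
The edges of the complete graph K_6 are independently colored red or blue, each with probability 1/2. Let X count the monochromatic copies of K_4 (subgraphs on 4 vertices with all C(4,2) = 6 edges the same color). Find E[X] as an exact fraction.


Let X = Σ_S X_S over the C(6, 4) = 15 subsets S of size 4, where X_S = 1 if the K_4 on S is monochromatic.
For a fixed S, the K_4 on S has C(4, 2) = 6 edges. P[all 6 edges red] = (1/2)^6, and likewise for blue, so P[monochromatic] = 2·(1/2)^6 = 2^{1 − 6} = 1/32.
By linearity of expectation: E[X] = C(6, 4) · 2^{1 − 6} = 15 · 1/32 = 15/32.
Numerically: E[X] ≈ 0.468750.

E[X] = C(6,4)·2^(1−C(4,2)) = 15/32 ≈ 0.468750.


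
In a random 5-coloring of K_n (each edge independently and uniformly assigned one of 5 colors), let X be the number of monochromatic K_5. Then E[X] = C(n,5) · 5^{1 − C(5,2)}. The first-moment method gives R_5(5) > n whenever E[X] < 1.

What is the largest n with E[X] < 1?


We need C(n, 5) · 5^{1 − 10} < 1, i.e. C(n, 5) < 5^{10 − 1} = 1953125.
Check values of n near the boundary:
  n = 48: C(48, 5) = 1712304; 1712304 < 1953125? YES
  n = 49: C(49, 5) = 1906884; 1906884 < 1953125? YES
  n = 50: C(50, 5) = 2118760; 2118760 < 1953125? NO
  n = 51: C(51, 5) = 2349060; 2349060 < 1953125? NO
The largest n with C(n, 5) < 1953125 is n = 49 (where E[X] = 1906884/1953125 ≈ 0.976). Hence R_5(5) > 49, i.e. R_5(5) ≥ 50.

Largest n = 49; hence R_5(5) > 49.


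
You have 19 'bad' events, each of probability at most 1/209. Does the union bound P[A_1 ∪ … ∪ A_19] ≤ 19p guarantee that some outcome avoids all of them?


Union bound: P[∪_{i=1}^{19} A_i] ≤ Σ_i P[A_i] ≤ 19·p = 19·(1/209) = 1/11.
Numerically: 1/11 ≈ 0.09091.
Is 1/11 < 1? YES.
Since P[∪ A_i] ≤ 1/11 < 1, the complement has P[∩ A_i^c] ≥ 1 − 1/11 = 10/11 > 0, so some outcome avoids every A_i.

19·p = 1/11 ≈ 0.09091; existence CERTIFIED by the union bound.


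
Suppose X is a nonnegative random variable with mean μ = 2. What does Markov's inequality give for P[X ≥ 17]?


μ = E[X] = 2, a = 17.
Markov: P[X ≥ 17] ≤ μ/a = (2)/17 = 2/17.
Numerically: ≈ 0.11765.
(Since a = 17 > μ = 2.00000, the bound 2/17 is < 1 and informative.)

P[X ≥ 17] ≤ 2/17 ≈ 0.11765.


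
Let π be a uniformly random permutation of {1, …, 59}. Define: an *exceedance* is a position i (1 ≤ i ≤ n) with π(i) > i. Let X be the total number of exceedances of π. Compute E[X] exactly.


Write X = Σ_{i=1}^{59} X_i, where X_i = 1_{π(i) > i}.
For each fixed i, π(i) is uniform over {1, …, 59} (marginal of a uniform permutation), so P[π(i) > i] = (n − i)/n. Summing: Σ_{i=1}^{59} (n − i)/n = (0 + 1 + … + 58)/59 = 59(59 − 1)/(2·59) = (59 − 1)/2.
Hence E[X] = Σ_{i=1}^{59} (59 − i)/59 = 29 ≈ 29.000.

E[X] = 29 = 29.000.


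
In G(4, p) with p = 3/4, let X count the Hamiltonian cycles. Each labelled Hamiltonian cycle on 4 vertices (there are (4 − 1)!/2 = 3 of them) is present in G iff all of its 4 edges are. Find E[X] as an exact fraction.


K_4 has (4 − 1)!/2 = 3 labelled Hamiltonian cycles.
For each such Hamiltonian cycle H, let X_H = 1 if all 4 edges of H are present in G. Then P[X_H = 1] = p^{4} = (3/4)^{4} = 81/256.
By linearity of expectation: E[X] = Σ_H E[X_H] = 3 · p^{4} = 3 · 81/256 = 243/256.
Numerically: E[X] ≈ 0.94922.

E[X] = 3 · (3/4)^{4} = 243/256 ≈ 0.94922.


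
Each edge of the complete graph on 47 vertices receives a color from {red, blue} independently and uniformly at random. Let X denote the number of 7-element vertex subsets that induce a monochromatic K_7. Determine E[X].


Let X = Σ_S X_S over the C(47, 7) = 62891499 subsets S of size 7, where X_S = 1 if the K_7 on S is monochromatic.
For a fixed S, the K_7 on S has C(7, 2) = 21 edges. P[all 21 edges red] = (1/2)^21, and likewise for blue, so P[monochromatic] = 2·(1/2)^21 = 2^{1 − 21} = 1/1048576.
Summing: E[X] = C(47, 7) · 2^{1 − 21} = 62891499 · 1/1048576 = 62891499/1048576.
Numerically: E[X] ≈ 59.9780.

E[X] = C(47,7)·2^(1−C(7,2)) = 62891499/1048576 ≈ 59.9780.


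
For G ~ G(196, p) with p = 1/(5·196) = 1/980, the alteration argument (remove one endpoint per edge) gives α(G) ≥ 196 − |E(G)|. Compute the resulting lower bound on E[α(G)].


E[|E(G)|] = C(196, 2)·p = 19110 · (1/980) = 39/2.
E[α(G)] ≥ n − E[|E(G)|] = 196 − 39/2 = 353/2.
Numerically: ≈ 176.500000.
(This is only a lower bound; the true E[α(G)] may be larger.)

E[α(G)] ≥ 353/2 ≈ 176.500000.


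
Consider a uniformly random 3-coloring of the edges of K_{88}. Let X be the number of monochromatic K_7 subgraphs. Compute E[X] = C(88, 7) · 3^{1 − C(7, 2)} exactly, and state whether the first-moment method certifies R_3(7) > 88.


E[X] = C(88, 7) · 3^{1 − 21} = 6348337336 · 3^{−20} = 6348337336/3486784401.
As a reduced fraction: E[X] = 6348337336/3486784401 ≈ 1.8207.
Is E[X] < 1? NO.
Since E[X] ≥ 1, the first-moment bound is inconclusive at n = 88; it does NOT by itself certify R_3(7) > 88.

E[X] = 6348337336/3486784401 ≈ 1.8207; E[X] ≥ 1; first-moment method inconclusive here.


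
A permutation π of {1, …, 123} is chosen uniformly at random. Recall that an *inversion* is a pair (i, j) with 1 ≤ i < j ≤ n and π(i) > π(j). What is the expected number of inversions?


Write X = Σ X_I over the C(123, 2) = 7503 pairs i < j, with X_I the indicator of one inversion.
There are 7503 indicators.
For each fixed pair i < j, the values π(i) and π(j) are two distinct elements of {1, …, 123} in uniformly random order; by symmetry P[π(i) > π(j)] = 1/2.
By linearity: E[X] = 7503 · (1/2) = C(123, 2) · (1/2) = 7503/2 = 7503/2 ≈ 3751.50000.

E[X] = 7503/2 = 3751.50000.


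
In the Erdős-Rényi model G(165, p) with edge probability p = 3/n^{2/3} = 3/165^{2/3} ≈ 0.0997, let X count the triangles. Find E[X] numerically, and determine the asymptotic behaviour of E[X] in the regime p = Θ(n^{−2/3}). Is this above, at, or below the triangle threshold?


Number of potential triangles: C(165, 3) = 735130.
Each occurs with probability p³ ≈ (0.0997)³ ≈ 9.91736e-04.
By linearity: E[X] = C(165, 3)·p³ ≈ 735130 · 9.91736e-04 ≈ 729.055.
Since α = 2/3 < 1, p = c/n^{2/3} ≫ 1/n is above the triangle threshold p ~ 1/n. Asymptotically E[X] ~ (c³/6)·n^{3(1−α)} = (3³/6)·n^{1} → ∞; triangles are abundant w.h.p.

E[X] ≈ 729.055; in regime p = Θ(1/n^{2/3}) E[X] diverges (above the triangle threshold p ~ 1/n).


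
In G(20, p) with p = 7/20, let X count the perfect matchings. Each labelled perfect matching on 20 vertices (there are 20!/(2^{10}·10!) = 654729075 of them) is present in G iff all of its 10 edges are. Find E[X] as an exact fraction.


K_20 has 20!/(2^{10}·10!) = 654729075 labelled perfect matchings.
For each such perfect matching H, let X_H = 1 if all 10 edges of H are present in G. Then P[X_H = 1] = p^{10} = (7/20)^{10} = 282475249/10240000000000.
Summing the indicators: E[X] = Σ_H E[X_H] = 654729075 · p^{10} = 654729075 · 282475249/10240000000000 = 7397790339526587/409600000000.
Numerically: E[X] ≈ 1.81e+04.

E[X] = 654729075 · (7/20)^{10} = 7397790339526587/409600000000 ≈ 1.81e+04.


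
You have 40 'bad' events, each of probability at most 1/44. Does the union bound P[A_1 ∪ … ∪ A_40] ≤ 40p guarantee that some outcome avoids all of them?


Union bound: P[∪_{i=1}^{40} A_i] ≤ Σ_i P[A_i] ≤ 40·p = 40·(1/44) = 10/11.
Numerically: 10/11 ≈ 0.909091.
Is 10/11 < 1? YES.
Since P[∪ A_i] ≤ 10/11 < 1, the complement has P[∩ A_i^c] ≥ 1 − 10/11 = 1/11 > 0, so some outcome avoids every A_i.

40·p = 10/11 ≈ 0.909091; existence CERTIFIED by the union bound.


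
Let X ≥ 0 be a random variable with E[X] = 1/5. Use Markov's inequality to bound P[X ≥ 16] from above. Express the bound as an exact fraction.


μ = E[X] = 1/5, a = 16.
Markov: P[X ≥ 16] ≤ μ/a = (1/5)/16 = 1/80.
Numerically: ≈ 0.0125.
(Since a = 16 > μ = 0.2000, the bound 1/80 is < 1 and informative.)

P[X ≥ 16] ≤ 1/80 ≈ 0.0125.


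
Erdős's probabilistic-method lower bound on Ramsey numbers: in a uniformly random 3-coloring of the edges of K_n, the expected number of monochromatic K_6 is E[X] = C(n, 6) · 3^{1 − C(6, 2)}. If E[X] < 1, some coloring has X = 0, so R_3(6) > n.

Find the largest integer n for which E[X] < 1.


We need C(n, 6) · 3^{1 − 15} < 1, i.e. C(n, 6) < 3^{15 − 1} = 4782969.
Check values of n near the boundary:
  n = 37: C(37, 6) = 2324784; 2324784 < 4782969? YES
  n = 38: C(38, 6) = 2760681; 2760681 < 4782969? YES
  n = 39: C(39, 6) = 3262623; 3262623 < 4782969? YES
  n = 40: C(40, 6) = 3838380; 3838380 < 4782969? YES
  n = 41: C(41, 6) = 4496388; 4496388 < 4782969? YES
  n = 42: C(42, 6) = 5245786; 5245786 < 4782969? NO
  n = 43: C(43, 6) = 6096454; 6096454 < 4782969? NO
  n = 44: C(44, 6) = 7059052; 7059052 < 4782969? NO
The largest n with C(n, 6) < 4782969 is n = 41 (where E[X] = 1498796/1594323 ≈ 0.94008). Hence R_3(6) > 41, i.e. R_3(6) ≥ 42.

Largest n = 41; hence R_3(6) > 41.


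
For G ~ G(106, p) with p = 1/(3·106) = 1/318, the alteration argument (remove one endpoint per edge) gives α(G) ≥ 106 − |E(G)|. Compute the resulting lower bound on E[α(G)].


E[|E(G)|] = C(106, 2)·p = 5565 · (1/318) = 35/2.
E[α(G)] ≥ n − E[|E(G)|] = 106 − 35/2 = 177/2.
Numerically: ≈ 88.50000.
(This is only a lower bound; the true E[α(G)] may be larger.)

E[α(G)] ≥ 177/2 ≈ 88.50000.


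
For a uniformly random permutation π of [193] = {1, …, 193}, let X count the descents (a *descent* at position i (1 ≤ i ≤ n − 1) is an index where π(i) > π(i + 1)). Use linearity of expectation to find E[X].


Write X = Σ X_I over i = 1, …, 192, with X_I the indicator of one descent.
There are 192 indicators.
For each fixed i, the pair (π(i), π(i+1)) is a uniformly random ordered pair of distinct values from {1, …, 193}; by symmetry P[π(i) > π(i+1)] = 1/2.
By linearity: E[X] = 192 · (1/2) = (193 − 1) · (1/2) = 96 ≈ 96.00000.

E[X] = 96 = 96.00000.


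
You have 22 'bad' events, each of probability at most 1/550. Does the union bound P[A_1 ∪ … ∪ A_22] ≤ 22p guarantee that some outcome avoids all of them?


Union bound: P[∪_{i=1}^{22} A_i] ≤ Σ_i P[A_i] ≤ 22·p = 22·(1/550) = 1/25.
Numerically: 1/25 ≈ 0.040000.
Is 1/25 < 1? YES.
Since P[∪ A_i] ≤ 1/25 < 1, the complement has P[∩ A_i^c] ≥ 1 − 1/25 = 24/25 > 0, so some outcome avoids every A_i.

22·p = 1/25 ≈ 0.040000; existence CERTIFIED by the union bound.


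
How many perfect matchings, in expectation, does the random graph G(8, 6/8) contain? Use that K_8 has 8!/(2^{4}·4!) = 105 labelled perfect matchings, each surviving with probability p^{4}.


K_8 has 8!/(2^{4}·4!) = 105 labelled perfect matchings.
For each such perfect matching H, let X_H = 1 if all 4 edges of H are present in G. Then P[X_H = 1] = p^{4} = (3/4)^{4} = 81/256.
Summing the indicators: E[X] = Σ_H E[X_H] = 105 · p^{4} = 105 · 81/256 = 8505/256.
Numerically: E[X] ≈ 33.223.

E[X] = 105 · (3/4)^{4} = 8505/256 ≈ 33.223.
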